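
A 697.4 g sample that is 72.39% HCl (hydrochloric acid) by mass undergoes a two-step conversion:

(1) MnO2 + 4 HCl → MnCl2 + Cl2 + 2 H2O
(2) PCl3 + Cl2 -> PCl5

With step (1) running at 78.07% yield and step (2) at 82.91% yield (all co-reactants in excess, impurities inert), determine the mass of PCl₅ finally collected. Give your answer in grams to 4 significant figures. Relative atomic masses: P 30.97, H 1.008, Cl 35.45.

466.6 g

Pure HCl = 697.4 × 0.7239 = 504.85 g.
M(HCl) = 1.008 + 35.45 = 36.458 g/mol.
M(PCl5) = 30.97 + 5(35.45) = 208.22 g/mol.
n(HCl) = 504.85 / 36.458 = 13.847 mol.
Step 1 (HCl:Cl2 = 4:1): theoretical n(Cl2) = 3.4618 mol; at 78.07% yield, n(Cl2) = 2.7027 mol.
Step 2 (Cl2:PCl5 = 1:1): theoretical n(PCl5) = 2.7027 mol, so theoretical mass = 2.7027 × 208.22 = 562.75 g.
At 82.91% yield, actual mass of PCl5 = 562.75 × 0.8291 = 466.57 g.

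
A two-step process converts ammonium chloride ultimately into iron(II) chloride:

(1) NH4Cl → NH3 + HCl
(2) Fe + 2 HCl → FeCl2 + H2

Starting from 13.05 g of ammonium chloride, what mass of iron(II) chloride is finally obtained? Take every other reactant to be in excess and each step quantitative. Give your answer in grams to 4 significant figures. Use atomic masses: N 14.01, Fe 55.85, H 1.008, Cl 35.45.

15.46 g

M(NH4Cl) = 14.01 + 4(1.008) + 35.45 = 53.492 g/mol.
M(FeCl2) = 55.85 + 2(35.45) = 126.75 g/mol.
n(NH4Cl) = 13.050 / 53.492 = 0.24396 mol.
Step 1 gives a 1:1 ratio of NH4Cl to HCl, so n(HCl) = 0.24396 mol.
In step 2 the HCl:FeCl2 ratio is 2:1, so n(FeCl2) = 0.12198 mol.
Mass of FeCl2 = 0.12198 × 126.75 = 15.461 g.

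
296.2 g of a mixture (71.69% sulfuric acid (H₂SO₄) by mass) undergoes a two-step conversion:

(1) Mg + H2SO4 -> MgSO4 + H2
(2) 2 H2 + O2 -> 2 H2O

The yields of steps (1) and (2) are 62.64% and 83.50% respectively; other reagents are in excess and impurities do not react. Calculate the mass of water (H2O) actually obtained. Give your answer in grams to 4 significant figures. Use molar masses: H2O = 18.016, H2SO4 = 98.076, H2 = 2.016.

20.40 g

Pure H2SO4 = 296.2 × 0.7169 = 212.35 g.
n(H2SO4) = 212.35 / 98.076 = 2.1651 mol.
Step 1 (H2SO4:H2 = 1:1): theoretical n(H2) = 2.1651 mol; at 62.64% yield, n(H2) = 1.3562 mol.
Step 2 (H2:H2O = 2:2): theoretical n(H2O) = 1.3562 mol, so theoretical mass = 1.3562 × 18.016 = 24.434 g.
At 83.50% yield, actual mass of H2O = 24.434 × 0.8350 = 20.402 g.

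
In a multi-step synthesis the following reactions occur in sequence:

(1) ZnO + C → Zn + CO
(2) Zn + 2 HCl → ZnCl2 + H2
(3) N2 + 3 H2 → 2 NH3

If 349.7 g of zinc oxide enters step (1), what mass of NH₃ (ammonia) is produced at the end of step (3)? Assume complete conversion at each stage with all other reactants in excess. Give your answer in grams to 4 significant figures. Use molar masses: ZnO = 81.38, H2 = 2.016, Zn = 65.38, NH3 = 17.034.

n(ZnO) = 349.7 / 81.38 = 4.2971 mol.
Reaction (1): ZnO→Zn ratio 1:1 ⇒ n(Zn) = 4.2971 mol.
Reaction (2): Zn→H2 ratio 1:1 ⇒ n(H2) = 4.2971 mol.
Reaction (3): H2→NH3 ratio 3:2 ⇒ n(NH3) = 2.8647 mol.
Mass of NH3 = 2.8647 × 17.034 = 48.798 g.

48.80 g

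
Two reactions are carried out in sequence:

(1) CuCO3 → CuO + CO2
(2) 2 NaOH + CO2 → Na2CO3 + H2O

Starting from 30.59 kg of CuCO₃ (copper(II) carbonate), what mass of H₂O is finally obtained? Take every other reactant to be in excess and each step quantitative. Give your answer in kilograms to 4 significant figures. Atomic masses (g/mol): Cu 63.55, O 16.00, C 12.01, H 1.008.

M(CuCO3) = 63.55 + 12.01 + 3(16.00) = 123.56 g/mol.
M(H2O) = 2(1.008) + 16.00 = 18.016 g/mol.
30.59 kg = 30590 g.
n(CuCO3) = 30590 / 123.56 = 247.57 mol.
Step 1 gives a 1:1 ratio of CuCO3 to CO2, so n(CO2) = 247.57 mol.
In step 2 the CO2:H2O ratio is 1:1, so n(H2O) = 247.57 mol.
Mass of H2O = 247.57 × 18.016 = 4460.3 g = 4.460 kg.

4.460 kg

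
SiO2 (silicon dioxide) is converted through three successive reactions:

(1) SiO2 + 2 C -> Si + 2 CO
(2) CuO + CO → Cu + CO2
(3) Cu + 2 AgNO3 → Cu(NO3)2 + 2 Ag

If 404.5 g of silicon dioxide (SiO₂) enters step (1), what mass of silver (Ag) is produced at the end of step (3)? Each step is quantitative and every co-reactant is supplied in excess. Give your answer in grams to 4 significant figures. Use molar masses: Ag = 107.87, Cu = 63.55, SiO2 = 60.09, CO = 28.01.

n(SiO2) = 404.5 / 60.09 = 6.7316 mol.
Reaction (1): SiO2→CO ratio 1:2 ⇒ n(CO) = 13.463 mol.
Reaction (2): CO→Cu ratio 1:1 ⇒ n(Cu) = 13.463 mol.
Reaction (3): Cu→Ag ratio 1:2 ⇒ n(Ag) = 26.926 mol.
Mass of Ag = 26.926 × 107.87 = 2904.5 g.

2905 g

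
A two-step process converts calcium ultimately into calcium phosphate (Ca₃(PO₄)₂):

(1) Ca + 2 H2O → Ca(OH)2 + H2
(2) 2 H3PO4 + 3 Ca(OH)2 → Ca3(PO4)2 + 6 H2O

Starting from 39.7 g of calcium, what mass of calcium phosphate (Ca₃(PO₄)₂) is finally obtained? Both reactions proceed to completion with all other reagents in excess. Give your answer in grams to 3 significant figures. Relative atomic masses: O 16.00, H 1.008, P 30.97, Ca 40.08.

M(Ca) = 40.08 g/mol.
M(Ca3(PO4)2) = 3(40.08) + 2(30.97) + 8(16.00) = 310.18 g/mol.
n(Ca) = 39.70 / 40.08 = 0.9905 mol.
Step 1 gives a 1:1 ratio of Ca to Ca(OH)2, so n(Ca(OH)2) = 0.9905 mol.
In step 2 the Ca(OH)2:Ca3(PO4)2 ratio is 3:1, so n(Ca3(PO4)2) = 0.3302 mol.
Mass of Ca3(PO4)2 = 0.3302 × 310.18 = 102.4 g.

102 g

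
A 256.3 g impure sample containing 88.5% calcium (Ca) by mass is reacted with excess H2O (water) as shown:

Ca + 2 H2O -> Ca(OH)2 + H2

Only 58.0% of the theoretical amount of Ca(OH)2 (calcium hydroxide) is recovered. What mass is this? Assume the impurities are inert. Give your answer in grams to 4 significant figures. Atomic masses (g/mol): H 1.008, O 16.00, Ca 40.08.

243.2 g

Pure Ca available = 256.3 g × 0.885 = 226.83 g.
M(Ca) = 40.08 g/mol.
M(Ca(OH)2) = 40.08 + 2(16.00) + 2(1.008) = 74.096 g/mol.
n(Ca) = 226.83 g / 40.08 g/mol = 5.6593 mol.
From the equation the Ca:Ca(OH)2 mole ratio is 1:1, so n(Ca(OH)2) = 5.6593 × 1/1 = 5.6593 mol.
Mass of Ca(OH)2 = 5.6593 mol × 74.096 g/mol = 419.33 g.
Actual mass collected = 419.33 g × 0.580 = 243.21 g.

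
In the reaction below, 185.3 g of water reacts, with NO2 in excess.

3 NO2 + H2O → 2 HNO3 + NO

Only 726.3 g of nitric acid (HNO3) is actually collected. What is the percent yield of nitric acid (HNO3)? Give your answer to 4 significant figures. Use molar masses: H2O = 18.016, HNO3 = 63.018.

n(H2O) = 185.30 g / 18.016 g/mol = 10.285 mol.
From the equation the H2O:HNO3 mole ratio is 1:2, so n(HNO3) = 10.285 × 2/1 = 20.571 mol.
Mass of HNO3 = 20.571 mol × 63.018 g/mol = 1296.3 g.
This is the theoretical yield. Percent yield = 726.3 g / 1296.3 g × 100% = 56.028%.

56.03 %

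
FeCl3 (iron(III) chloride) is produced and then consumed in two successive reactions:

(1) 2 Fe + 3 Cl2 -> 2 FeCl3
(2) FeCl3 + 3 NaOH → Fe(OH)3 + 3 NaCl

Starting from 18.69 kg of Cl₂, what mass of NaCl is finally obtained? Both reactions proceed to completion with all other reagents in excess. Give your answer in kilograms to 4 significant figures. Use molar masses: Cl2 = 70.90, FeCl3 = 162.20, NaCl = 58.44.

18.69 kg = 18690 g.
n(Cl2) = 18690 / 70.90 = 263.61 mol.
Step 1 gives a 3:2 ratio of Cl2 to FeCl3, so n(FeCl3) = 175.74 mol.
In step 2 the FeCl3:NaCl ratio is 1:3, so n(NaCl) = 527.22 mol.
Mass of NaCl = 527.22 × 58.44 = 30811 g = 30.81 kg.

30.81 kg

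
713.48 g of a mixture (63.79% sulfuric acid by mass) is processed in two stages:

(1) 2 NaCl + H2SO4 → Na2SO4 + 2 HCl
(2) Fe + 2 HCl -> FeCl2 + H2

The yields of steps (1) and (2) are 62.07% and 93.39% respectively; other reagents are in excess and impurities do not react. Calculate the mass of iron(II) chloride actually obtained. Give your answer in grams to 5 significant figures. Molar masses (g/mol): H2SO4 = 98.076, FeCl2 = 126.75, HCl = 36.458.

340.96 g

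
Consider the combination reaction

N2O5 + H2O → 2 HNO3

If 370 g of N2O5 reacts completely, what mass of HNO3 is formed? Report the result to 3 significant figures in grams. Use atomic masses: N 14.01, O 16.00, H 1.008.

432 g

M(N2O5) = 2(14.01) + 5(16.00) = 108.02 g/mol.
M(HNO3) = 1.008 + 14.01 + 3(16.00) = 63.018 g/mol.
n(N2O5) = 370.0 g / 108.02 g/mol = 3.425 mol.
From the equation the N2O5:HNO3 mole ratio is 1:2, so n(HNO3) = 3.425 × 2/1 = 6.851 mol.
Mass of HNO3 = 6.851 mol × 63.018 g/mol = 431.7 g.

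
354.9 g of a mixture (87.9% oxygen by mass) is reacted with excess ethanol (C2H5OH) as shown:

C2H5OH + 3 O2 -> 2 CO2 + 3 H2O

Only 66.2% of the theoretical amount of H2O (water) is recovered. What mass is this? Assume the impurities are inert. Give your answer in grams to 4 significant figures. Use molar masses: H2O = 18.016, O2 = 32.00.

Pure O2 available = 354.9 g × 0.879 = 311.96 g.
n(O2) = 311.96 g / 32.00 g/mol = 9.7487 mol.
From the equation the O2:H2O mole ratio is 3:3, so n(H2O) = 9.7487 × 3/3 = 9.7487 mol.
Mass of H2O = 9.7487 mol × 18.016 g/mol = 175.63 g.
Actual mass collected = 175.63 g × 0.662 = 116.27 g.

116.3 g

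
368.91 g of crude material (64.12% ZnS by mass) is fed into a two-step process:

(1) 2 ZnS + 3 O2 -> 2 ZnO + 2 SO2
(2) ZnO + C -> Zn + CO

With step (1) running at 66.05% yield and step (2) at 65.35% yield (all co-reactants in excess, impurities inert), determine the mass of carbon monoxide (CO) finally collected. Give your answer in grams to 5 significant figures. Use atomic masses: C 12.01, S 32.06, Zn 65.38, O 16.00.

29.350 g

Pure ZnS = 368.91 × 0.6412 = 236.545 g.
M(ZnS) = 65.38 + 32.06 = 97.44 g/mol.
M(CO) = 12.01 + 16.00 = 28.01 g/mol.
n(ZnS) = 236.545 / 97.44 = 2.42760 mol.
Step 1 (ZnS:ZnO = 2:2): theoretical n(ZnO) = 2.42760 mol; at 66.05% yield, n(ZnO) = 1.60343 mol.
Step 2 (ZnO:CO = 1:1): theoretical n(CO) = 1.60343 mol, so theoretical mass = 1.60343 × 28.01 = 44.9120 g.
At 65.35% yield, actual mass of CO = 44.9120 × 0.6535 = 29.3500 g.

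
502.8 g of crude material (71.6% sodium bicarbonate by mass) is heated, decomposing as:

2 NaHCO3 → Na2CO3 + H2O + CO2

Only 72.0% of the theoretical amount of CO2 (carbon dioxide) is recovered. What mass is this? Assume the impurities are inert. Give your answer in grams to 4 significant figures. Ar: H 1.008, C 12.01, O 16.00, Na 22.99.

Pure NaHCO3 available = 502.8 g × 0.716 = 360.00 g.
M(NaHCO3) = 22.99 + 1.008 + 12.01 + 3(16.00) = 84.008 g/mol.
M(CO2) = 12.01 + 2(16.00) = 44.01 g/mol.
n(NaHCO3) = 360.00 g / 84.008 g/mol = 4.2854 mol.
From the equation the NaHCO3:CO2 mole ratio is 2:1, so n(CO2) = 4.2854 × 1/2 = 2.1427 mol.
Mass of CO2 = 2.1427 mol × 44.01 g/mol = 94.299 g.
Actual mass collected = 94.299 g × 0.720 = 67.896 g.

67.90 g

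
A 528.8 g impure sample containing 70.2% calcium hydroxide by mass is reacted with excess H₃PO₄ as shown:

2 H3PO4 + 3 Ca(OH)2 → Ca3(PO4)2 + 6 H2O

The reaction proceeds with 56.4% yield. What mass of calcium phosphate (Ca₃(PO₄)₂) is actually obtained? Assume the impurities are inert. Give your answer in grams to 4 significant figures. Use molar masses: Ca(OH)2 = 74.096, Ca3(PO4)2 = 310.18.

Pure Ca(OH)2 available = 528.8 g × 0.702 = 371.22 g.
n(Ca(OH)2) = 371.22 g / 74.096 g/mol = 5.0100 mol.
From the equation the Ca(OH)2:Ca3(PO4)2 mole ratio is 3:1, so n(Ca3(PO4)2) = 5.0100 × 1/3 = 1.6700 mol.
Mass of Ca3(PO4)2 = 1.6700 mol × 310.18 g/mol = 518.00 g.
Actual mass collected = 518.00 g × 0.564 = 292.15 g.

292.1 g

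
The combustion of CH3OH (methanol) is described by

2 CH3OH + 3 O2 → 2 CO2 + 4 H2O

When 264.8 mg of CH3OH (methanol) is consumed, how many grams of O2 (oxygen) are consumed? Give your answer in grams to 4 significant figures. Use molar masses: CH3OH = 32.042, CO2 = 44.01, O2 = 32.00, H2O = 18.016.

Convert: 264.8 mg = 0.26480 g.
n(CH3OH) = 0.26480 g / 32.042 g/mol = 0.0082642 mol.
From the equation the CH3OH:O2 mole ratio is 2:3, so n(O2) = 0.0082642 × 3/2 = 0.012396 mol.
Mass of O2 = 0.012396 mol × 32.00 g/mol = 0.39668 g.

0.3967 g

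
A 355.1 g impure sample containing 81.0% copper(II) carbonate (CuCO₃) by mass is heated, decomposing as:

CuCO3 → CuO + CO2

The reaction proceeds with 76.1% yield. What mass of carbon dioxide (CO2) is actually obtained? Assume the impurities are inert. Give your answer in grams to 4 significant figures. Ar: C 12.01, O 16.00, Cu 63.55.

Pure CuCO3 available = 355.1 g × 0.810 = 287.63 g.
M(CuCO3) = 63.55 + 12.01 + 3(16.00) = 123.56 g/mol.
M(CO2) = 12.01 + 2(16.00) = 44.01 g/mol.
n(CuCO3) = 287.63 g / 123.56 g/mol = 2.3279 mol.
From the equation the CuCO3:CO2 mole ratio is 1:1, so n(CO2) = 2.3279 × 1/1 = 2.3279 mol.
Mass of CO2 = 2.3279 mol × 44.01 g/mol = 102.45 g.
Actual mass collected = 102.45 g × 0.761 = 77.964 g.

77.96 g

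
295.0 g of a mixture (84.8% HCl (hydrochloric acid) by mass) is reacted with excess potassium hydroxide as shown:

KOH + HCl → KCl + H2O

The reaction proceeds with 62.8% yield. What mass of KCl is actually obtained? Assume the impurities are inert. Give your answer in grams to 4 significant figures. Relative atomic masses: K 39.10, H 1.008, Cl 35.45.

Pure HCl available = 295.0 g × 0.848 = 250.16 g.
M(HCl) = 1.008 + 35.45 = 36.458 g/mol.
M(KCl) = 39.10 + 35.45 = 74.55 g/mol.
n(HCl) = 250.16 g / 36.458 g/mol = 6.8616 mol.
From the equation the HCl:KCl mole ratio is 1:1, so n(KCl) = 6.8616 × 1/1 = 6.8616 mol.
Mass of KCl = 6.8616 mol × 74.55 g/mol = 511.53 g.
Actual mass collected = 511.53 g × 0.628 = 321.24 g.

321.2 g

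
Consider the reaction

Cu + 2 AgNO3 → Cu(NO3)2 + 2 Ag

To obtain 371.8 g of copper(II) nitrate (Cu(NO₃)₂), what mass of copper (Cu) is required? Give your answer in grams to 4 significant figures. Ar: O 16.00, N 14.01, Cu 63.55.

M(Cu(NO3)2) = 63.55 + 2(14.01) + 6(16.00) = 187.57 g/mol.
M(Cu) = 63.55 g/mol.
n(Cu(NO3)2) = 371.80 g / 187.57 g/mol = 1.9822 mol.
From the equation the Cu(NO3)2:Cu mole ratio is 1:1, so n(Cu) = 1.9822 × 1/1 = 1.9822 mol.
Mass of Cu = 1.9822 mol × 63.55 g/mol = 125.97 g.

126.0 g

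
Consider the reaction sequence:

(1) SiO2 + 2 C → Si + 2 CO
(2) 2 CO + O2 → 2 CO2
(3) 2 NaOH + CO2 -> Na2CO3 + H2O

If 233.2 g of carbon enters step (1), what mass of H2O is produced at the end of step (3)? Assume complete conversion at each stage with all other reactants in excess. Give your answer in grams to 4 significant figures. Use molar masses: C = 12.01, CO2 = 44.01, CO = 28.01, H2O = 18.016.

n(C) = 233.2 / 12.01 = 19.417 mol.
Reaction (1): C→CO ratio 2:2 ⇒ n(CO) = 19.417 mol.
Reaction (2): CO→CO2 ratio 2:2 ⇒ n(CO2) = 19.417 mol.
Reaction (3): CO2→H2O ratio 1:1 ⇒ n(H2O) = 19.417 mol.
Mass of H2O = 19.417 × 18.016 = 349.82 g.

349.8 g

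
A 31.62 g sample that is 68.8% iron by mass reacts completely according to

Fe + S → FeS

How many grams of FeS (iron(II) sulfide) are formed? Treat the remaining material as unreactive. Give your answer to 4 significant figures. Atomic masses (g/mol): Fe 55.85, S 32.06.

34.24 g

Mass of pure Fe = 31.62 g × 0.688 = 21.755 g.
M(Fe) = 55.85 g/mol.
M(FeS) = 55.85 + 32.06 = 87.91 g/mol.
n(Fe) = 21.755 g / 55.85 g/mol = 0.38952 mol.
From the equation the Fe:FeS mole ratio is 1:1, so n(FeS) = 0.38952 × 1/1 = 0.38952 mol.
Mass of FeS = 0.38952 mol × 87.91 g/mol = 34.242 g.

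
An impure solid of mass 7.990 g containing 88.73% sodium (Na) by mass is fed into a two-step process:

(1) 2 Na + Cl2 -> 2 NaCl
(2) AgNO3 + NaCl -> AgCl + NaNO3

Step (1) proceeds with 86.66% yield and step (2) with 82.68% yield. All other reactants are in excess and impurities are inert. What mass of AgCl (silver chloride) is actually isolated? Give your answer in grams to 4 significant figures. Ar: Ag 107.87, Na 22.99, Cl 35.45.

31.67 g

Pure Na = 7.990 × 0.8873 = 7.0895 g.
M(Na) = 22.99 g/mol.
M(AgCl) = 107.87 + 35.45 = 143.32 g/mol.
n(Na) = 7.0895 / 22.99 = 0.30837 mol.
Step 1 (Na:NaCl = 2:2): theoretical n(NaCl) = 0.30837 mol; at 86.66% yield, n(NaCl) = 0.26724 mol.
Step 2 (NaCl:AgCl = 1:1): theoretical n(AgCl) = 0.26724 mol, so theoretical mass = 0.26724 × 143.32 = 38.300 g.
At 82.68% yield, actual mass of AgCl = 38.300 × 0.8268 = 31.667 g.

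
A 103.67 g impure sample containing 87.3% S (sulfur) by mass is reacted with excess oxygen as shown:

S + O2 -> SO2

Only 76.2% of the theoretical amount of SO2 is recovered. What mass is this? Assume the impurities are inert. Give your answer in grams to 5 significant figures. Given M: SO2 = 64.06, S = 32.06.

Pure S available = 103.67 g × 0.873 = 90.5039 g.
n(S) = 90.5039 g / 32.06 g/mol = 2.82295 mol.
From the equation the S:SO2 mole ratio is 1:1, so n(SO2) = 2.82295 × 1/1 = 2.82295 mol.
Mass of SO2 = 2.82295 mol × 64.06 g/mol = 180.838 g.
Actual mass collected = 180.838 g × 0.762 = 137.799 g.

137.80 g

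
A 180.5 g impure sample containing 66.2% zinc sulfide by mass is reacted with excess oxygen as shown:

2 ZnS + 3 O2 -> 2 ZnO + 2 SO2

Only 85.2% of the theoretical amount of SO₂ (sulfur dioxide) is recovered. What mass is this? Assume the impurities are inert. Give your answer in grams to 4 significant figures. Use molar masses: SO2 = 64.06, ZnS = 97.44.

66.93 g

Pure ZnS available = 180.5 g × 0.662 = 119.49 g.
n(ZnS) = 119.49 g / 97.44 g/mol = 1.2263 mol.
From the equation the ZnS:SO2 mole ratio is 2:2, so n(SO2) = 1.2263 × 2/2 = 1.2263 mol.
Mass of SO2 = 1.2263 mol × 64.06 g/mol = 78.557 g.
Actual mass collected = 78.557 g × 0.852 = 66.931 g.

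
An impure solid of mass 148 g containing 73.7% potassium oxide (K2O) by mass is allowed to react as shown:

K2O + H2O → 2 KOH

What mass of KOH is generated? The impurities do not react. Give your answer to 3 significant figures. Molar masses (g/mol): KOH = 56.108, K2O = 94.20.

130 g

Mass of pure K2O = 148 g × 0.737 = 109.1 g.
n(K2O) = 109.1 g / 94.20 g/mol = 1.158 mol.
From the equation the K2O:KOH mole ratio is 1:2, so n(KOH) = 1.158 × 2/1 = 2.316 mol.
Mass of KOH = 2.316 mol × 56.108 g/mol = 129.9 g.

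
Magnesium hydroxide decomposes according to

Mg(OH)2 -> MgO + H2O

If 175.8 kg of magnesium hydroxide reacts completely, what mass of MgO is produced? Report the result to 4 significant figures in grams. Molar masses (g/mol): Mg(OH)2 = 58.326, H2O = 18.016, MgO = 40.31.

121500 g

Convert: 175.8 kg = 175800 g.
n(Mg(OH)2) = 175800 g / 58.326 g/mol = 3014.1 mol.
From the equation the Mg(OH)2:MgO mole ratio is 1:1, so n(MgO) = 3014.1 × 1/1 = 3014.1 mol.
Mass of MgO = 3014.1 mol × 40.31 g/mol = 121500 g.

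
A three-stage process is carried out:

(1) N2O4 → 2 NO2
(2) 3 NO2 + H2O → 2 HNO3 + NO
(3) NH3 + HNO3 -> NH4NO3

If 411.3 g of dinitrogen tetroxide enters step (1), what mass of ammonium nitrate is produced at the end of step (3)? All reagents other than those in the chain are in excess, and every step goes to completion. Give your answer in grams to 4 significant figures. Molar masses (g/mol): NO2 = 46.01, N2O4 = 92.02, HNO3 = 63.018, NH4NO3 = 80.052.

n(N2O4) = 411.3 / 92.02 = 4.4697 mol.
Reaction (1): N2O4→NO2 ratio 1:2 ⇒ n(NO2) = 8.9394 mol.
Reaction (2): NO2→HNO3 ratio 3:2 ⇒ n(HNO3) = 5.9596 mol.
Reaction (3): HNO3→NH4NO3 ratio 1:1 ⇒ n(NH4NO3) = 5.9596 mol.
Mass of NH4NO3 = 5.9596 × 80.052 = 477.08 g.

477.1 g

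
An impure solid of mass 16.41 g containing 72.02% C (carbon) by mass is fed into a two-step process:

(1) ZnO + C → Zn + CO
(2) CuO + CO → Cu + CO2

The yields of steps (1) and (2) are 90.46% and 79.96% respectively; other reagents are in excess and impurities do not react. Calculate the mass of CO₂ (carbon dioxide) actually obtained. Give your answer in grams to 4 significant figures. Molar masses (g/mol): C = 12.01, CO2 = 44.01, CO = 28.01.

31.33 g

Pure C = 16.41 × 0.7202 = 11.818 g.
n(C) = 11.818 / 12.01 = 0.98405 mol.
Step 1 (C:CO = 1:1): theoretical n(CO) = 0.98405 mol; at 90.46% yield, n(CO) = 0.89017 mol.
Step 2 (CO:CO2 = 1:1): theoretical n(CO2) = 0.89017 mol, so theoretical mass = 0.89017 × 44.01 = 39.177 g.
At 79.96% yield, actual mass of CO2 = 39.177 × 0.7996 = 31.326 g.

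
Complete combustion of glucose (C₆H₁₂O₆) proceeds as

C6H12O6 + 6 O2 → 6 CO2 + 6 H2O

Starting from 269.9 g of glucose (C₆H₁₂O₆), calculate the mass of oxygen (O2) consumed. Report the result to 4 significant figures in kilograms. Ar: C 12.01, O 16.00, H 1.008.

M(C6H12O6) = 6(12.01) + 12(1.008) + 6(16.00) = 180.156 g/mol.
M(O2) = 2(16.00) = 32.00 g/mol.
n(C6H12O6) = 269.90 g / 180.156 g/mol = 1.4981 mol.
From the equation the C6H12O6:O2 mole ratio is 1:6, so n(O2) = 1.4981 × 6/1 = 8.9889 mol.
Mass of O2 = 8.9889 mol × 32.00 g/mol = 287.64 g.
Converting to kg: 287.64 g = 0.2876 kg.

0.2876 kg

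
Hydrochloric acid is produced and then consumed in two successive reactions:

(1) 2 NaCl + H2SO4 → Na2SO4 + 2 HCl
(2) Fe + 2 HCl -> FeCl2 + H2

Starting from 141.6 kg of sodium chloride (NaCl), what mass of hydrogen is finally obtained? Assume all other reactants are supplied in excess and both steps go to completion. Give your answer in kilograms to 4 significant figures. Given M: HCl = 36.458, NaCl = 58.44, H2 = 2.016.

141.6 kg = 141600 g.
n(NaCl) = 141600 / 58.44 = 2423.0 mol.
Step 1 gives a 2:2 ratio of NaCl to HCl, so n(HCl) = 2423.0 mol.
In step 2 the HCl:H2 ratio is 2:1, so n(H2) = 1211.5 mol.
Mass of H2 = 1211.5 × 2.016 = 2442.4 g = 2.442 kg.

2.442 kg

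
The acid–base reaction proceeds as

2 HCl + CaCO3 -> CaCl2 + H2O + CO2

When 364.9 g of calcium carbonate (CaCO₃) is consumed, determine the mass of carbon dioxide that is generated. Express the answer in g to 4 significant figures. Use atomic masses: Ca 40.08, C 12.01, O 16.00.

160.4 g

M(CaCO3) = 40.08 + 12.01 + 3(16.00) = 100.09 g/mol.
M(CO2) = 12.01 + 2(16.00) = 44.01 g/mol.
n(CaCO3) = 364.90 g / 100.09 g/mol = 3.6457 mol.
From the equation the CaCO3:CO2 mole ratio is 1:1, so n(CO2) = 3.6457 × 1/1 = 3.6457 mol.
Mass of CO2 = 3.6457 mol × 44.01 g/mol = 160.45 g.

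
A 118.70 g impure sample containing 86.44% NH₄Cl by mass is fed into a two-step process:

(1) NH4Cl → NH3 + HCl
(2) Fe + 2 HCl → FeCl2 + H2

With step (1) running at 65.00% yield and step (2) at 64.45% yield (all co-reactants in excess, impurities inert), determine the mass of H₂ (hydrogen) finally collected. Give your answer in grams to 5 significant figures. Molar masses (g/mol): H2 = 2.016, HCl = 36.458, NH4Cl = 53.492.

Pure NH4Cl = 118.70 × 0.8644 = 102.604 g.
n(NH4Cl) = 102.604 / 53.492 = 1.91812 mol.
Step 1 (NH4Cl:HCl = 1:1): theoretical n(HCl) = 1.91812 mol; at 65.00% yield, n(HCl) = 1.24678 mol.
Step 2 (HCl:H2 = 2:1): theoretical n(H2) = 0.623390 mol, so theoretical mass = 0.623390 × 2.016 = 1.25675 g.
At 64.45% yield, actual mass of H2 = 1.25675 × 0.6445 = 0.809978 g.

0.80998 g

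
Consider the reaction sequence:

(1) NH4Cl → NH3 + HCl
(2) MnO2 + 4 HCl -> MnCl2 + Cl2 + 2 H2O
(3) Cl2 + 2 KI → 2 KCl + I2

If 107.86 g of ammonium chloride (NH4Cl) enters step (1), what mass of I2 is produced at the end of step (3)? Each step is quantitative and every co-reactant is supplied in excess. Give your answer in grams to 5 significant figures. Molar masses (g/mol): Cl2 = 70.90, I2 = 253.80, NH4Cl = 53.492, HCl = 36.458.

127.94 g

n(NH4Cl) = 107.86 / 53.492 = 2.01638 mol.
Reaction (1): NH4Cl→HCl ratio 1:1 ⇒ n(HCl) = 2.01638 mol.
Reaction (2): HCl→Cl2 ratio 4:1 ⇒ n(Cl2) = 0.504094 mol.
Reaction (3): Cl2→I2 ratio 1:1 ⇒ n(I2) = 0.504094 mol.
Mass of I2 = 0.504094 × 253.80 = 127.939 g.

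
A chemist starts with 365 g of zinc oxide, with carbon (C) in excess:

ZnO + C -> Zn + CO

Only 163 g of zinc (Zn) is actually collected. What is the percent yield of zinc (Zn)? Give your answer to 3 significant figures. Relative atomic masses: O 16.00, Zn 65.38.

M(ZnO) = 65.38 + 16.00 = 81.38 g/mol.
M(Zn) = 65.38 g/mol.
n(ZnO) = 365.0 g / 81.38 g/mol = 4.485 mol.
From the equation the ZnO:Zn mole ratio is 1:1, so n(Zn) = 4.485 × 1/1 = 4.485 mol.
Mass of Zn = 4.485 mol × 65.38 g/mol = 293.2 g.
This is the theoretical yield. Percent yield = 163 g / 293.2 g × 100% = 55.59%.

55.6 %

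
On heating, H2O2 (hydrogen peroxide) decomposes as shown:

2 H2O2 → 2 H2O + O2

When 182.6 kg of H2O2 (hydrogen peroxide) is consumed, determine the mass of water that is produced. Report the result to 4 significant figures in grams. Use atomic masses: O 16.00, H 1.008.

96710 g

M(H2O2) = 2(1.008) + 2(16.00) = 34.016 g/mol.
M(H2O) = 2(1.008) + 16.00 = 18.016 g/mol.
Convert: 182.6 kg = 182600 g.
n(H2O2) = 182600 g / 34.016 g/mol = 5368.1 mol.
From the equation the H2O2:H2O mole ratio is 2:2, so n(H2O) = 5368.1 × 2/2 = 5368.1 mol.
Mass of H2O = 5368.1 mol × 18.016 g/mol = 96711 g.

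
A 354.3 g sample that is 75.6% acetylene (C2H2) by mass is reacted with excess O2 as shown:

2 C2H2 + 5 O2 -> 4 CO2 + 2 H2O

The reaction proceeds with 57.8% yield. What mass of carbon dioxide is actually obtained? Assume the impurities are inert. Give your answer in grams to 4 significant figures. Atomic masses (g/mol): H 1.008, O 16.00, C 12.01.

Pure C2H2 available = 354.3 g × 0.756 = 267.85 g.
M(C2H2) = 2(12.01) + 2(1.008) = 26.036 g/mol.
M(CO2) = 12.01 + 2(16.00) = 44.01 g/mol.
n(C2H2) = 267.85 g / 26.036 g/mol = 10.288 mol.
From the equation the C2H2:CO2 mole ratio is 2:4, so n(CO2) = 10.288 × 4/2 = 20.575 mol.
Mass of CO2 = 20.575 mol × 44.01 g/mol = 905.52 g.
Actual mass collected = 905.52 g × 0.578 = 523.39 g.

523.4 g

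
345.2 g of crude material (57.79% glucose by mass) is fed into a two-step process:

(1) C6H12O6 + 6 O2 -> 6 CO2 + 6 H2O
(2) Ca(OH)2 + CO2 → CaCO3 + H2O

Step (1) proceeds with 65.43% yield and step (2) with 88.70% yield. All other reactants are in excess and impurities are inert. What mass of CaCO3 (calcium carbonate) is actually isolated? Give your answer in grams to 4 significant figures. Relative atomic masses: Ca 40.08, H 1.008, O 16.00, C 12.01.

385.9 g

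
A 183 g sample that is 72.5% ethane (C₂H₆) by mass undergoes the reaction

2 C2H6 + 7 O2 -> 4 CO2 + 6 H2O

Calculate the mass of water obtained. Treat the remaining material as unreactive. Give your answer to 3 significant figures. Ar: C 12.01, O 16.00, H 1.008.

238 g

Mass of pure C2H6 = 183 g × 0.725 = 132.7 g.
M(C2H6) = 2(12.01) + 6(1.008) = 30.068 g/mol.
M(H2O) = 2(1.008) + 16.00 = 18.016 g/mol.
n(C2H6) = 132.7 g / 30.068 g/mol = 4.412 mol.
From the equation the C2H6:H2O mole ratio is 2:6, so n(H2O) = 4.412 × 6/2 = 13.24 mol.
Mass of H2O = 13.24 mol × 18.016 g/mol = 238.5 g.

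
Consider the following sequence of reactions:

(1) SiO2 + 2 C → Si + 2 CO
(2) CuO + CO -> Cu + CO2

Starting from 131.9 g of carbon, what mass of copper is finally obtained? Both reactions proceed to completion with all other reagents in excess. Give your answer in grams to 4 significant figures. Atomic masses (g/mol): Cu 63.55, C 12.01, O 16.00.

697.9 g

M(C) = 12.01 g/mol.
M(Cu) = 63.55 g/mol.
n(C) = 131.90 / 12.01 = 10.983 mol.
Step 1 gives a 2:2 ratio of C to CO, so n(CO) = 10.983 mol.
In step 2 the CO:Cu ratio is 1:1, so n(Cu) = 10.983 mol.
Mass of Cu = 10.983 × 63.55 = 697.94 g.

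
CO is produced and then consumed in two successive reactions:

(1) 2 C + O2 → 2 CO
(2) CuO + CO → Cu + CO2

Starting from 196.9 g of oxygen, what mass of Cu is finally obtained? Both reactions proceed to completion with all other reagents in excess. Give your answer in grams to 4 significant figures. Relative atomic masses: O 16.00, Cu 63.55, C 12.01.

782.1 g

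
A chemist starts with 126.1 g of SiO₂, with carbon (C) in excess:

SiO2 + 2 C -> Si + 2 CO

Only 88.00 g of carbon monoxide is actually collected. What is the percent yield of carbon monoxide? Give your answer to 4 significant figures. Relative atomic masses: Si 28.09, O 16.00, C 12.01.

74.86 %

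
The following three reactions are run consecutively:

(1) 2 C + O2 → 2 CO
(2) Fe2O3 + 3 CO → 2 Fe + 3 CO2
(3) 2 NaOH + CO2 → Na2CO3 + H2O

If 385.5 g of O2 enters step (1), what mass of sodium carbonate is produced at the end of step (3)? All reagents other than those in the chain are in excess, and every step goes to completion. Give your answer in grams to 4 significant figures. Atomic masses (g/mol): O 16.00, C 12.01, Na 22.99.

2554 g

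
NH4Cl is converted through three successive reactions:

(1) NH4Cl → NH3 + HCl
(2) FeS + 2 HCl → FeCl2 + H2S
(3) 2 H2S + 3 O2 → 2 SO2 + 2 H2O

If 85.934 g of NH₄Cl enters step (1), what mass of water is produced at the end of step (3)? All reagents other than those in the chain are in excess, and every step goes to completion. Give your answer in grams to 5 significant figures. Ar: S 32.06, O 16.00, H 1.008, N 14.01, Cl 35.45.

14.471 g

M(NH4Cl) = 14.01 + 4(1.008) + 35.45 = 53.492 g/mol.
M(H2O) = 2(1.008) + 16.00 = 18.016 g/mol.
n(NH4Cl) = 85.934 / 53.492 = 1.60648 mol.
Reaction (1): NH4Cl→HCl ratio 1:1 ⇒ n(HCl) = 1.60648 mol.
Reaction (2): HCl→H2S ratio 2:1 ⇒ n(H2S) = 0.803242 mol.
Reaction (3): H2S→H2O ratio 2:2 ⇒ n(H2O) = 0.803242 mol.
Mass of H2O = 0.803242 × 18.016 = 14.4712 g.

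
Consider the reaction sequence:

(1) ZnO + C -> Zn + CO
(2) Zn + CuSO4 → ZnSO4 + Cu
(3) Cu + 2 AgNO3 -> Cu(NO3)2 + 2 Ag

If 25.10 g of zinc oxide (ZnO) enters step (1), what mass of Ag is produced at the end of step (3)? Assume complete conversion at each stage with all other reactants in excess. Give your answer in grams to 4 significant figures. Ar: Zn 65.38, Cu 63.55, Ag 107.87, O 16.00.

M(ZnO) = 65.38 + 16.00 = 81.38 g/mol.
M(Ag) = 107.87 g/mol.
n(ZnO) = 25.10 / 81.38 = 0.30843 mol.
Reaction (1): ZnO→Zn ratio 1:1 ⇒ n(Zn) = 0.30843 mol.
Reaction (2): Zn→Cu ratio 1:1 ⇒ n(Cu) = 0.30843 mol.
Reaction (3): Cu→Ag ratio 1:2 ⇒ n(Ag) = 0.61686 mol.
Mass of Ag = 0.61686 × 107.87 = 66.541 g.

66.54 g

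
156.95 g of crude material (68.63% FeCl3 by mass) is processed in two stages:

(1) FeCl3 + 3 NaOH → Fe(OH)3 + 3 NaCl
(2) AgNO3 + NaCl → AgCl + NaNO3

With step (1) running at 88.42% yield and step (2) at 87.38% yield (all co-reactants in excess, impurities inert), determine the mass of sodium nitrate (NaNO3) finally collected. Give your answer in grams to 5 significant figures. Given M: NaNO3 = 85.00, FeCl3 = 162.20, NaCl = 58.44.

130.84 g

Pure FeCl3 = 156.95 × 0.6863 = 107.715 g.
n(FeCl3) = 107.715 / 162.20 = 0.664086 mol.
Step 1 (FeCl3:NaCl = 1:3): theoretical n(NaCl) = 1.99226 mol; at 88.42% yield, n(NaCl) = 1.76156 mol.
Step 2 (NaCl:NaNO3 = 1:1): theoretical n(NaNO3) = 1.76156 mol, so theoretical mass = 1.76156 × 85.00 = 149.732 g.
At 87.38% yield, actual mass of NaNO3 = 149.732 × 0.8738 = 130.836 g.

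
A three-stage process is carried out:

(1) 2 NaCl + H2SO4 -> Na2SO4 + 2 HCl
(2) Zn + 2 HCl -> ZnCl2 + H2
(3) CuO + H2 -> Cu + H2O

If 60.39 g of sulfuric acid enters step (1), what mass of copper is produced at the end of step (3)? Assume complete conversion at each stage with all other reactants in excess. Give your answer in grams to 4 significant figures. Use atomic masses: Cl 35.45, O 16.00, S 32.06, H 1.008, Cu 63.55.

39.13 g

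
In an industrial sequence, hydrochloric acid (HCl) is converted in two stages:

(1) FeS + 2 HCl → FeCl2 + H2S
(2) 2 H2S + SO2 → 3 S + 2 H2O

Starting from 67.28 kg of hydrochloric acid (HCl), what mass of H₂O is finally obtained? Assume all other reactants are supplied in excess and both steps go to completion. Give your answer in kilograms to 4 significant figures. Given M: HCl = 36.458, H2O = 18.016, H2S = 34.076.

16.62 kg

67.28 kg = 67280 g.
n(HCl) = 67280 / 36.458 = 1845.4 mol.
Step 1 gives a 2:1 ratio of HCl to H2S, so n(H2S) = 922.71 mol.
In step 2 the H2S:H2O ratio is 2:2, so n(H2O) = 922.71 mol.
Mass of H2O = 922.71 × 18.016 = 16623 g = 16.62 kg.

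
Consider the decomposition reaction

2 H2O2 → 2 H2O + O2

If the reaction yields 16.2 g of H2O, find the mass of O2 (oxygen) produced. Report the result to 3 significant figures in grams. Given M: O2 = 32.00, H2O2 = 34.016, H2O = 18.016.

14.4 g

n(H2O) = 16.20 g / 18.016 g/mol = 0.8992 mol.
From the equation the H2O:O2 mole ratio is 2:1, so n(O2) = 0.8992 × 1/2 = 0.4496 mol.
Mass of O2 = 0.4496 mol × 32.00 g/mol = 14.39 g.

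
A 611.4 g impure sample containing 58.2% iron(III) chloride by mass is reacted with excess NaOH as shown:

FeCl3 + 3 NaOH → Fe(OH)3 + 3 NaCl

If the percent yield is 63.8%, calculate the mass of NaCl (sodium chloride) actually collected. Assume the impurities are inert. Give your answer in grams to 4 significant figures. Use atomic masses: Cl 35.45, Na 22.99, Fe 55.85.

Pure FeCl3 available = 611.4 g × 0.582 = 355.83 g.
M(FeCl3) = 55.85 + 3(35.45) = 162.20 g/mol.
M(NaCl) = 22.99 + 35.45 = 58.44 g/mol.
n(FeCl3) = 355.83 g / 162.20 g/mol = 2.1938 mol.
From the equation the FeCl3:NaCl mole ratio is 1:3, so n(NaCl) = 2.1938 × 3/1 = 6.5814 mol.
Mass of NaCl = 6.5814 mol × 58.44 g/mol = 384.62 g.
Actual mass collected = 384.62 g × 0.638 = 245.39 g.

245.4 g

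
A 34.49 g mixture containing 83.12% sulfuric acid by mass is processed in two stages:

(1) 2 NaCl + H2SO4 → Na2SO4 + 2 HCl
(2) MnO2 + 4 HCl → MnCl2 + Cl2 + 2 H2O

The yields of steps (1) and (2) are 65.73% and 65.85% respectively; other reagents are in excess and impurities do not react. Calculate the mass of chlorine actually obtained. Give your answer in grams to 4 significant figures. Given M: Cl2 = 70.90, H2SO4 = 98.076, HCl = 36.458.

Pure H2SO4 = 34.49 × 0.8312 = 28.668 g.
n(H2SO4) = 28.668 / 98.076 = 0.29230 mol.
Step 1 (H2SO4:HCl = 1:2): theoretical n(HCl) = 0.58461 mol; at 65.73% yield, n(HCl) = 0.38426 mol.
Step 2 (HCl:Cl2 = 4:1): theoretical n(Cl2) = 0.096066 mol, so theoretical mass = 0.096066 × 70.90 = 6.8111 g.
At 65.85% yield, actual mass of Cl2 = 6.8111 × 0.6585 = 4.4851 g.

4.485 g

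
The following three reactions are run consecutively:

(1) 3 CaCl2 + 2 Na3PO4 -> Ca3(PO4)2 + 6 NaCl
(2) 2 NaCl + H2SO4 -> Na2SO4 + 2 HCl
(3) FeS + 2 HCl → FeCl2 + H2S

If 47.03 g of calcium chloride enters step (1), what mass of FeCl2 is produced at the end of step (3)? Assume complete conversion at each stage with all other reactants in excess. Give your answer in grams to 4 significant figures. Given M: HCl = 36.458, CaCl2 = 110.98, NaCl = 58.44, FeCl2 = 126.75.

53.71 g

n(CaCl2) = 47.03 / 110.98 = 0.42377 mol.
Reaction (1): CaCl2→NaCl ratio 3:6 ⇒ n(NaCl) = 0.84754 mol.
Reaction (2): NaCl→HCl ratio 2:2 ⇒ n(HCl) = 0.84754 mol.
Reaction (3): HCl→FeCl2 ratio 2:1 ⇒ n(FeCl2) = 0.42377 mol.
Mass of FeCl2 = 0.42377 × 126.75 = 53.713 g.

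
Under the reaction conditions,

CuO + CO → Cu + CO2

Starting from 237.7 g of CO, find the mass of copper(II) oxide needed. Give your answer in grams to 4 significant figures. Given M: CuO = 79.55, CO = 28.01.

675.1 g

n(CO) = 237.70 g / 28.01 g/mol = 8.4863 mol.
From the equation the CO:CuO mole ratio is 1:1, so n(CuO) = 8.4863 × 1/1 = 8.4863 mol.
Mass of CuO = 8.4863 mol × 79.55 g/mol = 675.08 g.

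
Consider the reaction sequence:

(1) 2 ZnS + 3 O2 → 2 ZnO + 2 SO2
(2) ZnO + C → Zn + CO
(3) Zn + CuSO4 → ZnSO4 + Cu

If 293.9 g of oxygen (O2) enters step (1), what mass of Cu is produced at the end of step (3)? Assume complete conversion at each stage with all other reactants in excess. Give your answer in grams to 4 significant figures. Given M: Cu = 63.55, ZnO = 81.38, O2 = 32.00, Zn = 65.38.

n(O2) = 293.9 / 32.00 = 9.1844 mol.
Reaction (1): O2→ZnO ratio 3:2 ⇒ n(ZnO) = 6.1229 mol.
Reaction (2): ZnO→Zn ratio 1:1 ⇒ n(Zn) = 6.1229 mol.
Reaction (3): Zn→Cu ratio 1:1 ⇒ n(Cu) = 6.1229 mol.
Mass of Cu = 6.1229 × 63.55 = 389.11 g.

389.1 g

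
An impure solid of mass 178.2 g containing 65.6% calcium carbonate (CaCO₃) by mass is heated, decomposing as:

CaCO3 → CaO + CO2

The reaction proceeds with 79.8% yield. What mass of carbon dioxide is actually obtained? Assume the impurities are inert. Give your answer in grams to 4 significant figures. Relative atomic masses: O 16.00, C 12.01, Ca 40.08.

Pure CaCO3 available = 178.2 g × 0.656 = 116.90 g.
M(CaCO3) = 40.08 + 12.01 + 3(16.00) = 100.09 g/mol.
M(CO2) = 12.01 + 2(16.00) = 44.01 g/mol.
n(CaCO3) = 116.90 g / 100.09 g/mol = 1.1679 mol.
From the equation the CaCO3:CO2 mole ratio is 1:1, so n(CO2) = 1.1679 × 1/1 = 1.1679 mol.
Mass of CO2 = 1.1679 mol × 44.01 g/mol = 51.401 g.
Actual mass collected = 51.401 g × 0.798 = 41.018 g.

41.02 g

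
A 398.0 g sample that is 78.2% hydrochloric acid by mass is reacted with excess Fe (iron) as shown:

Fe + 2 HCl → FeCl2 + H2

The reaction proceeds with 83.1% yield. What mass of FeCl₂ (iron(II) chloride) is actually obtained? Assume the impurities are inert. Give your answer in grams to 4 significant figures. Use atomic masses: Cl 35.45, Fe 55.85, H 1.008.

449.6 g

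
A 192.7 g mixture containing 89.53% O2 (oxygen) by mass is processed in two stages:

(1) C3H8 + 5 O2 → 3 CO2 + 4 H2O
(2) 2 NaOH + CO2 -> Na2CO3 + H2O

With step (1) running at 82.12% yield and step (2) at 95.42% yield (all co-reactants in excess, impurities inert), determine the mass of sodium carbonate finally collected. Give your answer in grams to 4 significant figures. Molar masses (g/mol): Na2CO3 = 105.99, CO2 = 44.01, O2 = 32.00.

Pure O2 = 192.7 × 0.8953 = 172.52 g.
n(O2) = 172.52 / 32.00 = 5.3914 mol.
Step 1 (O2:CO2 = 5:3): theoretical n(CO2) = 3.2348 mol; at 82.12% yield, n(CO2) = 2.6564 mol.
Step 2 (CO2:Na2CO3 = 1:1): theoretical n(Na2CO3) = 2.6564 mol, so theoretical mass = 2.6564 × 105.99 = 281.56 g.
At 95.42% yield, actual mass of Na2CO3 = 281.56 × 0.9542 = 268.66 g.

268.7 g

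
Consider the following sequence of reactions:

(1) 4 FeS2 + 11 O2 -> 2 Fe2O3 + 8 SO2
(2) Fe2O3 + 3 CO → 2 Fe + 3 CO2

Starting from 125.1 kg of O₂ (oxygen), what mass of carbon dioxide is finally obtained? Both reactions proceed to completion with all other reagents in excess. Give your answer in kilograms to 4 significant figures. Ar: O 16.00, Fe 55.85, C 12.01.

93.85 kg

M(O2) = 2(16.00) = 32.00 g/mol.
M(CO2) = 12.01 + 2(16.00) = 44.01 g/mol.
125.1 kg = 125100 g.
n(O2) = 125100 / 32.00 = 3909.4 mol.
Step 1 gives a 11:2 ratio of O2 to Fe2O3, so n(Fe2O3) = 710.80 mol.
In step 2 the Fe2O3:CO2 ratio is 1:3, so n(CO2) = 2132.4 mol.
Mass of CO2 = 2132.4 × 44.01 = 93846 g = 93.85 kg.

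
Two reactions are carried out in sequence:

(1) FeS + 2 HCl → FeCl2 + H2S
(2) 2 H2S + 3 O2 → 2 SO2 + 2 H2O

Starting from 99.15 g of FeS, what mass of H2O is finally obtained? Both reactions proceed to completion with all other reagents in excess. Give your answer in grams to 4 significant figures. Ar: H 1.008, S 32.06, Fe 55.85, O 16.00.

M(FeS) = 55.85 + 32.06 = 87.91 g/mol.
M(H2O) = 2(1.008) + 16.00 = 18.016 g/mol.
n(FeS) = 99.150 / 87.91 = 1.1279 mol.
Step 1 gives a 1:1 ratio of FeS to H2S, so n(H2S) = 1.1279 mol.
In step 2 the H2S:H2O ratio is 2:2, so n(H2O) = 1.1279 mol.
Mass of H2O = 1.1279 × 18.016 = 20.319 g.

20.32 g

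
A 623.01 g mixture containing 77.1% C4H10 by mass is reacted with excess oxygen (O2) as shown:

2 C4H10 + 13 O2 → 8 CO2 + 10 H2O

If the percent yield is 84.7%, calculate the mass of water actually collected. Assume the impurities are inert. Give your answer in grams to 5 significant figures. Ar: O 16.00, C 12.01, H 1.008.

630.57 g

Pure C4H10 available = 623.01 g × 0.771 = 480.341 g.
M(C4H10) = 4(12.01) + 10(1.008) = 58.12 g/mol.
M(H2O) = 2(1.008) + 16.00 = 18.016 g/mol.
n(C4H10) = 480.341 g / 58.12 g/mol = 8.26464 mol.
From the equation the C4H10:H2O mole ratio is 2:10, so n(H2O) = 8.26464 × 10/2 = 41.3232 mol.
Mass of H2O = 41.3232 mol × 18.016 g/mol = 744.479 g.
Actual mass collected = 744.479 g × 0.847 = 630.573 g.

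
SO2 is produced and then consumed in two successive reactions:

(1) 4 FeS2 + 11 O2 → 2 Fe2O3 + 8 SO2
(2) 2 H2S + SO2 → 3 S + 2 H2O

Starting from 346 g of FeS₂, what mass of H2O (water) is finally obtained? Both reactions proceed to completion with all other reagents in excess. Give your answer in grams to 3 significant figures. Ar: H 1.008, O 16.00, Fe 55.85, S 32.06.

208 g

M(FeS2) = 55.85 + 2(32.06) = 119.97 g/mol.
M(H2O) = 2(1.008) + 16.00 = 18.016 g/mol.
n(FeS2) = 346.0 / 119.97 = 2.884 mol.
Step 1 gives a 4:8 ratio of FeS2 to SO2, so n(SO2) = 5.768 mol.
In step 2 the SO2:H2O ratio is 1:2, so n(H2O) = 11.54 mol.
Mass of H2O = 11.54 × 18.016 = 207.8 g.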